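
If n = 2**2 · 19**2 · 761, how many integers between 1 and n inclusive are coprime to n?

519840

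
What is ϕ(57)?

36

Prime factorization: 57 = 3 * 19.
φ(57) = 57 · (1 − 1/3) · (1 − 1/19)
       = 57 · 36/57 = 36.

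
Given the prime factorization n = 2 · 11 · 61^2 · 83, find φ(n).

3001200

φ(2) = 2 − 1 = 1.
φ(11) = 11 − 1 = 10.
φ(61^2) = 61^1·(61−1) = 61·60 = 3660.
φ(83) = 83 − 1 = 82.
Multiply: 1 · 10 · 3660 · 82 = 3001200.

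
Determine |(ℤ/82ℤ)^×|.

40

Prime factorization: 82 = 2 · 41.
φ(2) = 2 − 1 = 1.
φ(41) = 41 − 1 = 40.
Since φ is multiplicative, φ(82) = 1 · 40 = 40.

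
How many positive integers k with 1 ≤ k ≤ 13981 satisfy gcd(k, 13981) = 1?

12000

Prime factorization: 13981 = 11 * 31 * 41.
φ(13981) = 13981 · (1 − 1/11) · (1 − 1/31) · (1 − 1/41)
       = 13981 · 12000/13981 = 12000.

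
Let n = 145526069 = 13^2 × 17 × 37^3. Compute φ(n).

123012864

φ(13^2) = 13^2 − 13^1 = 169 − 13 = 156.
φ(17) = 17 − 1 = 16.
φ(37^3) = 37^3 − 37^2 = 50653 − 1369 = 49284.
Since φ is multiplicative, φ(145526069) = 156 · 16 · 49284 = 123012864.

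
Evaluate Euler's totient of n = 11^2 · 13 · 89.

φ(11^2) = 11^2 − 11^1 = 121 − 11 = 110.
φ(13) = 13 − 1 = 12.
φ(89) = 89 − 1 = 88.
Since φ is multiplicative, φ(139997) = 110 · 12 · 88 = 116160.

116160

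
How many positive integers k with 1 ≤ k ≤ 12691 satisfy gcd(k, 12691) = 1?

First factor: 12691 = 7^3 × 37.
φ(7^3) = 7^3 − 7^2 = 343 − 49 = 294.
φ(37) = 37 − 1 = 36.
φ(12691) = 294 × 36 = 10584.

10584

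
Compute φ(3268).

1512

3268 = 2^2 · 19 · 43.
φ(2^2) = 2^2 − 2^1 = 4 − 2 = 2.
φ(19) = 19 − 1 = 18.
φ(43) = 43 − 1 = 42.
φ(3268) = 2 × 18 × 42 = 1512.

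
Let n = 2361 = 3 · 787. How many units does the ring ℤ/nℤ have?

φ(2361) = 2361 · (1 − 1/3) · (1 − 1/787)
       = 2361 · 1572/2361 = 1572.

1572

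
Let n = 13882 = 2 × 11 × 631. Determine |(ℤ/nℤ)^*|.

6300

φ(13882) = 13882 · (1 − 1/2) · (1 − 1/11) · (1 − 1/631)
       = 13882 · 6300/13882 = 6300.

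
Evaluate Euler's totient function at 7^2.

42

φ(49) = 49 · (1 − 1/7)
       = 49 · 6/7 = 42.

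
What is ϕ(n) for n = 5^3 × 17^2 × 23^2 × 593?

φ(11332304125) = 11332304125 · (1 − 1/5) · (1 − 1/17) · (1 − 1/23) · (1 − 1/593)
       = 11332304125 · 833536/1159315 = 8147814400.

8147814400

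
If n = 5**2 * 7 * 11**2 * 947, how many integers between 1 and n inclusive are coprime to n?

12487200

φ(20052725) = 20052725 · (1 − 1/5) · (1 − 1/7) · (1 − 1/11) · (1 − 1/947)
       = 20052725 · 227040/364595 = 12487200.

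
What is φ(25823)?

20160

Prime factorization: 25823 = 7**2 × 17 × 31.
φ(25823) = 25823 · (1 − 1/7) · (1 − 1/17) · (1 − 1/31)
       = 25823 · 2880/3689 = 20160.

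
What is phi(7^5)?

14406

φ(16807) = 16807 · (1 − 1/7)
       = 16807 · 6/7 = 14406.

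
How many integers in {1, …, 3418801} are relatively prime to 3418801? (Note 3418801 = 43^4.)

φ(3418801) = 3418801 · (1 − 1/43)
       = 3418801 · 42/43 = 3339294.

3339294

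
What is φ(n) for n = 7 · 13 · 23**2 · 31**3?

1050334560

φ(1434108949) = 1434108949 · (1 − 1/7) · (1 − 1/13) · (1 − 1/23) · (1 − 1/31)
       = 1434108949 · 47520/64883 = 1050334560.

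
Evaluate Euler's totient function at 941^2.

φ(885481) = 885481 · (1 − 1/941)
       = 885481 · 940/941 = 884540.

884540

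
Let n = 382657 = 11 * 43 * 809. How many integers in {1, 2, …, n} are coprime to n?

339360

φ(382657) = 382657 · (1 − 1/11) · (1 − 1/43) · (1 − 1/809)
       = 382657 · 339360/382657 = 339360.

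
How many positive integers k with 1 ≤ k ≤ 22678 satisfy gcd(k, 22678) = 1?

9856

22678 = 2 · 17 · 23 · 29.
φ(22678) = 22678 · (1 − 1/2) · (1 − 1/17) · (1 − 1/23) · (1 − 1/29)
       = 22678 · 9856/22678 = 9856.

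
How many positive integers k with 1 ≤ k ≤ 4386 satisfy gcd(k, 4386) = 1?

Factor 4386: 4386 = 2 * 3 * 17 * 43.
φ(4386) = 4386 · (1 − 1/2) · (1 − 1/3) · (1 − 1/17) · (1 − 1/43)
       = 4386 · 1344/4386 = 1344.

1344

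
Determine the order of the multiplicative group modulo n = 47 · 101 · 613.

φ(2909911) = 2909911 · (1 − 1/47) · (1 − 1/101) · (1 − 1/613)
       = 2909911 · 2815200/2909911 = 2815200.

2815200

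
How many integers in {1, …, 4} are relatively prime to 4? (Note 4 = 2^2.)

2

φ(2^2) = 2^1·(2−1) = 2·1 = 2.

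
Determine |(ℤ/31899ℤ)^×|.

Prime factorization: 31899 = 3 * 7^3 * 31.
φ(31899) = 31899 · (1 − 1/3) · (1 − 1/7) · (1 − 1/31)
       = 31899 · 360/651 = 17640.

17640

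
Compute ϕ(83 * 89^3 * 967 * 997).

φ(56411772358273) = 56411772358273 · (1 − 1/83) · (1 − 1/89) · (1 − 1/967) · (1 − 1/997)
       = 56411772358273 · 6942773376/7121799313 = 54993707911296.

54993707911296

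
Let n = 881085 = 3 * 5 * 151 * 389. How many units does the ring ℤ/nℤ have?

φ(3) = 3 − 1 = 2.
φ(5) = 5 − 1 = 4.
φ(151) = 151 − 1 = 150.
φ(389) = 389 − 1 = 388.
Since φ is multiplicative, φ(881085) = 2 · 4 · 150 · 388 = 465600.

465600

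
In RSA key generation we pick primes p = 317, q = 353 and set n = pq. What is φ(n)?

φ(111901) = 111901 · (1 − 1/317) · (1 − 1/353)
       = 111901 · 111232/111901 = 111232.

111232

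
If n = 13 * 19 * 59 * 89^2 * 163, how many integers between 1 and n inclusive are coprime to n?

φ(18815535479) = 18815535479 · (1 − 1/13) · (1 − 1/19) · (1 − 1/59) · (1 − 1/89) · (1 − 1/163)
       = 18815535479 · 178599168/211410511 = 15895325952.

15895325952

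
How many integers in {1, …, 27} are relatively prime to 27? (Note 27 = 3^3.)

18

φ(27) = 27 · (1 − 1/3)
       = 27 · 2/3 = 18.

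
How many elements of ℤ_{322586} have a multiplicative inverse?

322586 = 2 · 11^2 · 31 · 43.
φ(2) = 2 − 1 = 1.
φ(11^2) = 11^1·(11−1) = 11·10 = 110.
φ(31) = 31 − 1 = 30.
φ(43) = 43 − 1 = 42.
Since φ is multiplicative, φ(322586) = 1 · 110 · 30 · 42 = 138600.

138600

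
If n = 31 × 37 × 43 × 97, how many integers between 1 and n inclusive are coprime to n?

φ(4784137) = 4784137 · (1 − 1/31) · (1 − 1/37) · (1 − 1/43) · (1 − 1/97)
       = 4784137 · 4354560/4784137 = 4354560.

4354560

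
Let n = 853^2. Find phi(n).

726756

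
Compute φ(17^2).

φ(17^2) = 17^1·(17−1) = 17·16 = 272.

272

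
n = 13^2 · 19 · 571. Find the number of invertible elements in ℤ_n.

φ(13^2) = 13^2 − 13^1 = 169 − 13 = 156.
φ(19) = 19 − 1 = 18.
φ(571) = 571 − 1 = 570.
Since φ is multiplicative, φ(1833481) = 156 · 18 · 570 = 1600560.

1600560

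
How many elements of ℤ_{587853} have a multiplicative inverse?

317520

First factor: 587853 = 3**2 · 7**2 · 31 · 43.
φ(3^2) = 3^2 − 3^1 = 9 − 3 = 6.
φ(7^2) = 7^2 − 7^1 = 49 − 7 = 42.
φ(31) = 31 − 1 = 30.
φ(43) = 43 − 1 = 42.
φ(587853) = 6 × 42 × 30 × 42 = 317520.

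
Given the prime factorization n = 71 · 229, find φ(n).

φ(16259) = 16259 · (1 − 1/71) · (1 − 1/229)
       = 16259 · 15960/16259 = 15960.

15960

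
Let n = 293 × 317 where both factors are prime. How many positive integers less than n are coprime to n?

92272

φ(293) = 293 − 1 = 292.
φ(317) = 317 − 1 = 316.
Since φ is multiplicative, φ(92881) = 292 · 316 = 92272.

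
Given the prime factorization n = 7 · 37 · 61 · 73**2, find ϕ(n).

φ(7) = 7 − 1 = 6.
φ(37) = 37 − 1 = 36.
φ(61) = 61 − 1 = 60.
φ(73^2) = 73^1·(73−1) = 73·72 = 5256.
φ(84192871) = 6 × 36 × 60 × 5256 = 68117760.

68117760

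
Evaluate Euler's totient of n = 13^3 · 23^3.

φ(26730899) = 26730899 · (1 − 1/13) · (1 − 1/23)
       = 26730899 · 264/299 = 23601864.

23601864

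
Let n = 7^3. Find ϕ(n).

φ(343) = 343 · (1 − 1/7)
       = 343 · 6/7 = 294.

294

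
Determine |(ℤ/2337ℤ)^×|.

First factor: 2337 = 3 · 19 · 41.
φ(2337) = 2337 · (1 − 1/3) · (1 − 1/19) · (1 − 1/41)
       = 2337 · 1440/2337 = 1440.

1440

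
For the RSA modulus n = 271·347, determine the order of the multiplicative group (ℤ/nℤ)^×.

For distinct primes, φ(pq) = (p−1)(q−1) = 270 × 346 = 93420.

93420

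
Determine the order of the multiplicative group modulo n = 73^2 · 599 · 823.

φ(73^2) = 73^2 − 73^1 = 5329 − 73 = 5256.
φ(599) = 599 − 1 = 598.
φ(823) = 823 − 1 = 822.
Multiply: 5256 · 598 · 822 = 2583618336.

2583618336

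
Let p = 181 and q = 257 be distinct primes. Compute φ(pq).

φ(181) = 181 − 1 = 180.
φ(257) = 257 − 1 = 256.
Since φ is multiplicative, φ(46517) = 180 · 256 = 46080.

46080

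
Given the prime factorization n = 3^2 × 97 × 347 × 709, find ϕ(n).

φ(214778079) = 214778079 · (1 − 1/3) · (1 − 1/97) · (1 − 1/347) · (1 − 1/709)
       = 214778079 · 47033856/71592693 = 141101568.

141101568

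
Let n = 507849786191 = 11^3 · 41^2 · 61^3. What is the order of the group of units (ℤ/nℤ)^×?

443037144000

φ(11^3) = 11^2·(11−1) = 121·10 = 1210.
φ(41^2) = 41^1·(41−1) = 41·40 = 1640.
φ(61^3) = 61^2·(61−1) = 3721·60 = 223260.
Multiply: 1210 · 1640 · 223260 = 443037144000.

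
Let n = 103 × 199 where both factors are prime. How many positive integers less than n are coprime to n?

20196

φ(20497) = 20497 · (1 − 1/103) · (1 − 1/199)
       = 20497 · 20196/20497 = 20196.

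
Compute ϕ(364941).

221760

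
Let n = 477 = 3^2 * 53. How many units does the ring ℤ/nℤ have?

312

φ(477) = 477 · (1 − 1/3) · (1 − 1/53)
       = 477 · 104/159 = 312.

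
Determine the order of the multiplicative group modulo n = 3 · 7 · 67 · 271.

213840

φ(3) = 3 − 1 = 2.
φ(7) = 7 − 1 = 6.
φ(67) = 67 − 1 = 66.
φ(271) = 271 − 1 = 270.
Multiply: 2 · 6 · 66 · 270 = 213840.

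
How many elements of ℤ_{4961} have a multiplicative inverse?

4400

Prime factorization: 4961 = 11**2 · 41.
φ(11^2) = 11^2 − 11^1 = 121 − 11 = 110.
φ(41) = 41 − 1 = 40.
φ(4961) = 110 × 40 = 4400.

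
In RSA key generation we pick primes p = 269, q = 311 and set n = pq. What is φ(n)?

83080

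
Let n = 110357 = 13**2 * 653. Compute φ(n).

φ(13^2) = 13^1·(13−1) = 13·12 = 156.
φ(653) = 653 − 1 = 652.
Multiply: 156 · 652 = 101712.

101712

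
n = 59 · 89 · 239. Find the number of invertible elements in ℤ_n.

φ(1254989) = 1254989 · (1 − 1/59) · (1 − 1/89) · (1 − 1/239)
       = 1254989 · 1214752/1254989 = 1214752.

1214752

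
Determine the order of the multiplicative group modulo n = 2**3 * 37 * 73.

φ(2^3) = 2^2·(2−1) = 4·1 = 4.
φ(37) = 37 − 1 = 36.
φ(73) = 73 − 1 = 72.
φ(21608) = 4 × 36 × 72 = 10368.

10368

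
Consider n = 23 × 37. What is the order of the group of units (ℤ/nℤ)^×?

792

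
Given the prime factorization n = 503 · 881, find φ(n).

φ(443143) = 443143 · (1 − 1/503) · (1 − 1/881)
       = 443143 · 441760/443143 = 441760.

441760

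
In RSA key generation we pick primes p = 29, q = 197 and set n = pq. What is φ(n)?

5488

φ(29) = 29 − 1 = 28.
φ(197) = 197 − 1 = 196.
φ(5713) = 28 × 196 = 5488.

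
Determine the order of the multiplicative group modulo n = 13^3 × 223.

φ(489931) = 489931 · (1 − 1/13) · (1 − 1/223)
       = 489931 · 2664/2899 = 450216.

450216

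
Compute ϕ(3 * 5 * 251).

φ(3) = 3 − 1 = 2.
φ(5) = 5 − 1 = 4.
φ(251) = 251 − 1 = 250.
Multiply: 2 · 4 · 250 = 2000.

2000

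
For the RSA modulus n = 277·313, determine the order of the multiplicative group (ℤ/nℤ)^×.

86112

φ(pq) = (p−1)(q−1) = 276 · 312 = 86112.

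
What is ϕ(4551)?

2880

4551 = 3 * 37 * 41.
φ(4551) = 4551 · (1 − 1/3) · (1 − 1/37) · (1 − 1/41)
       = 4551 · 2880/4551 = 2880.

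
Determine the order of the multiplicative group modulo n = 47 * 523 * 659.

15799896

φ(47) = 47 − 1 = 46.
φ(523) = 523 − 1 = 522.
φ(659) = 659 − 1 = 658.
Multiply: 46 · 522 · 658 = 15799896.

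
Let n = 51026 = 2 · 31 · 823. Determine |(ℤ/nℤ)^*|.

24660

φ(2) = 2 − 1 = 1.
φ(31) = 31 − 1 = 30.
φ(823) = 823 − 1 = 822.
Multiply: 1 · 30 · 822 = 24660.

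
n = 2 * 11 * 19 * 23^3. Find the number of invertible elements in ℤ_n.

φ(2) = 2 − 1 = 1.
φ(11) = 11 − 1 = 10.
φ(19) = 19 − 1 = 18.
φ(23^3) = 23^3 − 23^2 = 12167 − 529 = 11638.
Multiply: 1 · 10 · 18 · 11638 = 2094840.

2094840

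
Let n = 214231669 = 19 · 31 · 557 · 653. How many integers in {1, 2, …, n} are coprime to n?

195756480

φ(19) = 19 − 1 = 18.
φ(31) = 31 − 1 = 30.
φ(557) = 557 − 1 = 556.
φ(653) = 653 − 1 = 652.
Since φ is multiplicative, φ(214231669) = 18 · 30 · 556 · 652 = 195756480.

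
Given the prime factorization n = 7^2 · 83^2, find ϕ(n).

285852

φ(7^2) = 7^1·(7−1) = 7·6 = 42.
φ(83^2) = 83^2 − 83^1 = 6889 − 83 = 6806.
φ(337561) = 42 × 6806 = 285852.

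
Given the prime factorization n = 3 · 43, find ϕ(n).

84

φ(129) = 129 · (1 − 1/3) · (1 − 1/43)
       = 129 · 84/129 = 84.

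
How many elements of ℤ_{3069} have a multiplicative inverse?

1800

3069 = 3^2 * 11 * 31.
φ(3069) = 3069 · (1 − 1/3) · (1 − 1/11) · (1 − 1/31)
       = 3069 · 600/1023 = 1800.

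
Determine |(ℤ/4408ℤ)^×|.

2016

Prime factorization: 4408 = 2**3 · 19 · 29.
φ(4408) = 4408 · (1 − 1/2) · (1 − 1/19) · (1 − 1/29)
       = 4408 · 504/1102 = 2016.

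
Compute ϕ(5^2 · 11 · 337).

67200

φ(5^2) = 5^2 − 5^1 = 25 − 5 = 20.
φ(11) = 11 − 1 = 10.
φ(337) = 337 − 1 = 336.
φ(92675) = 20 × 10 × 336 = 67200.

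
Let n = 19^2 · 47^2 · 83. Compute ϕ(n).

φ(19^2) = 19^2 − 19^1 = 361 − 19 = 342.
φ(47^2) = 47^1·(47−1) = 47·46 = 2162.
φ(83) = 83 − 1 = 82.
φ(66188267) = 342 × 2162 × 82 = 60631128.

60631128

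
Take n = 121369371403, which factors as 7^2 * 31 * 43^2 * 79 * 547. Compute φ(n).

φ(7^2) = 7^2 − 7^1 = 49 − 7 = 42.
φ(31) = 31 − 1 = 30.
φ(43^2) = 43^1·(43−1) = 43·42 = 1806.
φ(79) = 79 − 1 = 78.
φ(547) = 547 − 1 = 546.
Multiply: 42 · 30 · 1806 · 78 · 546 = 96911549280.

96911549280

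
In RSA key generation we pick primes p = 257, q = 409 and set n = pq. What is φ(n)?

φ(pq) = (p−1)(q−1) = 256 · 408 = 104448.

104448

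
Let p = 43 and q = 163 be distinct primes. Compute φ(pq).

6804

φ(7009) = 7009 · (1 − 1/43) · (1 − 1/163)
       = 7009 · 6804/7009 = 6804.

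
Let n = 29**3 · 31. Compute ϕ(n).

φ(29^3) = 29^3 − 29^2 = 24389 − 841 = 23548.
φ(31) = 31 − 1 = 30.
Since φ is multiplicative, φ(756059) = 23548 · 30 = 706440.

706440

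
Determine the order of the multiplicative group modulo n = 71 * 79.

φ(5609) = 5609 · (1 − 1/71) · (1 − 1/79)
       = 5609 · 5460/5609 = 5460.

5460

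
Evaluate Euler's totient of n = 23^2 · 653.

329912

φ(345437) = 345437 · (1 − 1/23) · (1 − 1/653)
       = 345437 · 14344/15019 = 329912.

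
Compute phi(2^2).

φ(2^2) = 2^1·(2−1) = 2·1 = 2.

2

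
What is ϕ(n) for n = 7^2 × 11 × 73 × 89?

2661120

φ(3501883) = 3501883 · (1 − 1/7) · (1 − 1/11) · (1 − 1/73) · (1 − 1/89)
       = 3501883 · 380160/500269 = 2661120.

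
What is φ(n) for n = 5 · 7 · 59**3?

4845552

φ(5) = 5 − 1 = 4.
φ(7) = 7 − 1 = 6.
φ(59^3) = 59^3 − 59^2 = 205379 − 3481 = 201898.
φ(7188265) = 4 × 6 × 201898 = 4845552.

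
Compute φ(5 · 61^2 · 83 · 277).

φ(427747555) = 427747555 · (1 − 1/5) · (1 − 1/61) · (1 − 1/83) · (1 − 1/277)
       = 427747555 · 5431680/7012255 = 331332480.

331332480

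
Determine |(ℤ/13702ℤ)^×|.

5760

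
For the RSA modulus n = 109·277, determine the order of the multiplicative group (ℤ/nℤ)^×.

29808

For distinct primes, φ(pq) = (p−1)(q−1) = 108 × 276 = 29808.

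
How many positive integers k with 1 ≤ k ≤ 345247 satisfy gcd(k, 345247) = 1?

Prime factorization: 345247 = 7 · 31 · 37 · 43.
φ(7) = 7 − 1 = 6.
φ(31) = 31 − 1 = 30.
φ(37) = 37 − 1 = 36.
φ(43) = 43 − 1 = 42.
φ(345247) = 6 × 30 × 36 × 42 = 272160.

272160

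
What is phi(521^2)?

φ(271441) = 271441 · (1 − 1/521)
       = 271441 · 520/521 = 270920.

270920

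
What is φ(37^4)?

1823508

φ(1874161) = 1874161 · (1 − 1/37)
       = 1874161 · 36/37 = 1823508.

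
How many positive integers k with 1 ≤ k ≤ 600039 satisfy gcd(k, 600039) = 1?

Factor 600039: 600039 = 3^2 × 11^2 × 19 × 29.
φ(600039) = 600039 · (1 − 1/3) · (1 − 1/11) · (1 − 1/19) · (1 − 1/29)
       = 600039 · 10080/18183 = 332640.

332640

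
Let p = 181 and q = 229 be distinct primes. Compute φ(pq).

φ(n) = (p − 1)(q − 1) = (181−1)(229−1) = 180·228 = 41040.

41040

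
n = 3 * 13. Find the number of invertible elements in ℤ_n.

φ(3) = 3 − 1 = 2.
φ(13) = 13 − 1 = 12.
φ(39) = 2 × 12 = 24.

24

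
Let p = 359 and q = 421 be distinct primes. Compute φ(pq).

150360

φ(pq) = (p−1)(q−1) = 358 · 420 = 150360.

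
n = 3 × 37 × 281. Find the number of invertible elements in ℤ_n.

φ(3) = 3 − 1 = 2.
φ(37) = 37 − 1 = 36.
φ(281) = 281 − 1 = 280.
Since φ is multiplicative, φ(31191) = 2 · 36 · 280 = 20160.

20160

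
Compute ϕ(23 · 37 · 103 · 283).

φ(24805799) = 24805799 · (1 − 1/23) · (1 − 1/37) · (1 − 1/103) · (1 − 1/283)
       = 24805799 · 22781088/24805799 = 22781088.

22781088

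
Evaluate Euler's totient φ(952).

Prime factorization: 952 = 2**3 × 7 × 17.
φ(952) = 952 · (1 − 1/2) · (1 − 1/7) · (1 − 1/17)
       = 952 · 96/238 = 384.

384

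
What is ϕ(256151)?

199584

First factor: 256151 = 7 × 23 × 37 × 43.
φ(7) = 7 − 1 = 6.
φ(23) = 23 − 1 = 22.
φ(37) = 37 − 1 = 36.
φ(43) = 43 − 1 = 42.
φ(256151) = 6 × 22 × 36 × 42 = 199584.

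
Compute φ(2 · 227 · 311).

φ(141194) = 141194 · (1 − 1/2) · (1 − 1/227) · (1 − 1/311)
       = 141194 · 70060/141194 = 70060.

70060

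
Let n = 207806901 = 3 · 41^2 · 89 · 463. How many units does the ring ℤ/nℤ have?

φ(3) = 3 − 1 = 2.
φ(41^2) = 41^2 − 41^1 = 1681 − 41 = 1640.
φ(89) = 89 − 1 = 88.
φ(463) = 463 − 1 = 462.
Since φ is multiplicative, φ(207806901) = 2 · 1640 · 88 · 462 = 133351680.

133351680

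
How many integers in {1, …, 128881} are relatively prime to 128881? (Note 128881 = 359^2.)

128522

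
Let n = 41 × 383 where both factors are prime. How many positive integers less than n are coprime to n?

φ(41) = 41 − 1 = 40.
φ(383) = 383 − 1 = 382.
φ(15703) = 40 × 382 = 15280.

15280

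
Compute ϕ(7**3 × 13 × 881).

3104640

φ(7^3) = 7^3 − 7^2 = 343 − 49 = 294.
φ(13) = 13 − 1 = 12.
φ(881) = 881 − 1 = 880.
Since φ is multiplicative, φ(3928379) = 294 · 12 · 880 = 3104640.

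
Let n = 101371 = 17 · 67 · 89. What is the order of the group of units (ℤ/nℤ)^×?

92928

φ(101371) = 101371 · (1 − 1/17) · (1 − 1/67) · (1 − 1/89)
       = 101371 · 92928/101371 = 92928.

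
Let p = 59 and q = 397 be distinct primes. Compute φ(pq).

φ(23423) = 23423 · (1 − 1/59) · (1 − 1/397)
       = 23423 · 22968/23423 = 22968.

22968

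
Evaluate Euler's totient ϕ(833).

672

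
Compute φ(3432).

960

Prime factorization: 3432 = 2^3 * 3 * 11 * 13.
φ(2^3) = 2^2·(2−1) = 4·1 = 4.
φ(3) = 3 − 1 = 2.
φ(11) = 11 − 1 = 10.
φ(13) = 13 − 1 = 12.
φ(3432) = 4 × 2 × 10 × 12 = 960.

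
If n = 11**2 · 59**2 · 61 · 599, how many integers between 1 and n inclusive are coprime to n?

φ(11^2) = 11^1·(11−1) = 11·10 = 110.
φ(59^2) = 59^1·(59−1) = 59·58 = 3422.
φ(61) = 61 − 1 = 60.
φ(599) = 599 − 1 = 598.
φ(15390263339) = 110 × 3422 × 60 × 598 = 13505949600.

13505949600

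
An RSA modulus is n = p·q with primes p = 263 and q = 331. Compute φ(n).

86460

For distinct primes, φ(pq) = (p−1)(q−1) = 262 × 330 = 86460.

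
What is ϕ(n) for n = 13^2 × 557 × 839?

72684768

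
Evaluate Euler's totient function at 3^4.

φ(81) = 81 · (1 − 1/3)
       = 81 · 2/3 = 54.

54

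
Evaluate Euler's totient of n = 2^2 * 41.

φ(164) = 164 · (1 − 1/2) · (1 − 1/41)
       = 164 · 40/82 = 80.

80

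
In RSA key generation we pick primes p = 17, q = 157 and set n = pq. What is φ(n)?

For distinct primes, φ(pq) = (p−1)(q−1) = 16 × 156 = 2496.

2496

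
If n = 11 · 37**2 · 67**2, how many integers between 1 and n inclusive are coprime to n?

58901040

φ(67599851) = 67599851 · (1 − 1/11) · (1 − 1/37) · (1 − 1/67)
       = 67599851 · 23760/27269 = 58901040.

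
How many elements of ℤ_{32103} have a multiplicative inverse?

20160

32103 = 3**3 · 29 · 41.
φ(32103) = 32103 · (1 − 1/3) · (1 − 1/29) · (1 − 1/41)
       = 32103 · 2240/3567 = 20160.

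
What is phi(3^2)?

6

φ(3^2) = 3^2 − 3^1 = 9 − 3 = 6.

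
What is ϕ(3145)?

First factor: 3145 = 5 · 17 · 37.
φ(5) = 5 − 1 = 4.
φ(17) = 17 − 1 = 16.
φ(37) = 37 − 1 = 36.
Since φ is multiplicative, φ(3145) = 4 · 16 · 36 = 2304.

2304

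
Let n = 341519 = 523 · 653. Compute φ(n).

φ(523) = 523 − 1 = 522.
φ(653) = 653 − 1 = 652.
Multiply: 522 · 652 = 340344.

340344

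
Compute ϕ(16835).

10368

16835 = 5 * 7 * 13 * 37.
φ(5) = 5 − 1 = 4.
φ(7) = 7 − 1 = 6.
φ(13) = 13 − 1 = 12.
φ(37) = 37 − 1 = 36.
φ(16835) = 4 × 6 × 12 × 36 = 10368.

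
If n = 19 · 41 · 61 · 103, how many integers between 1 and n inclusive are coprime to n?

4406400

φ(4894457) = 4894457 · (1 − 1/19) · (1 − 1/41) · (1 − 1/61) · (1 − 1/103)
       = 4894457 · 4406400/4894457 = 4406400.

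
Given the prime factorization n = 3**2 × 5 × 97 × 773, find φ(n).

1778688

φ(3^2) = 3^1·(3−1) = 3·2 = 6.
φ(5) = 5 − 1 = 4.
φ(97) = 97 − 1 = 96.
φ(773) = 773 − 1 = 772.
Since φ is multiplicative, φ(3374145) = 6 · 4 · 96 · 772 = 1778688.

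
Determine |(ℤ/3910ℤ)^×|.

1408

First factor: 3910 = 2 · 5 · 17 · 23.
φ(2) = 2 − 1 = 1.
φ(5) = 5 − 1 = 4.
φ(17) = 17 − 1 = 16.
φ(23) = 23 − 1 = 22.
φ(3910) = 1 × 4 × 16 × 22 = 1408.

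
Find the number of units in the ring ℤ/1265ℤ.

880

Factor 1265: 1265 = 5 · 11 · 23.
φ(5) = 5 − 1 = 4.
φ(11) = 11 − 1 = 10.
φ(23) = 23 − 1 = 22.
Multiply: 4 · 10 · 22 = 880.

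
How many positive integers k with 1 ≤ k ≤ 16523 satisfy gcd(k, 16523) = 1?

Factor 16523: 16523 = 13 · 31 · 41.
φ(13) = 13 − 1 = 12.
φ(31) = 31 − 1 = 30.
φ(41) = 41 − 1 = 40.
φ(16523) = 12 × 30 × 40 = 14400.

14400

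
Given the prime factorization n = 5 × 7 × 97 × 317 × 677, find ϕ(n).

492171264

φ(728597555) = 728597555 · (1 − 1/5) · (1 − 1/7) · (1 − 1/97) · (1 − 1/317) · (1 − 1/677)
       = 728597555 · 492171264/728597555 = 492171264.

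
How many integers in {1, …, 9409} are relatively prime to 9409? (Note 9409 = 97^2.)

φ(9409) = 9409 · (1 − 1/97)
       = 9409 · 96/97 = 9312.

9312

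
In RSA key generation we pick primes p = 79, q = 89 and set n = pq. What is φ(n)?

6864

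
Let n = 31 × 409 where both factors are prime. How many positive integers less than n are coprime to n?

12240

For distinct primes, φ(pq) = (p−1)(q−1) = 30 × 408 = 12240.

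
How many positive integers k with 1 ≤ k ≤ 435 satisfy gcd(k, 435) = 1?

224

435 = 3 × 5 × 29.
φ(3) = 3 − 1 = 2.
φ(5) = 5 − 1 = 4.
φ(29) = 29 − 1 = 28.
Multiply: 2 · 4 · 28 = 224.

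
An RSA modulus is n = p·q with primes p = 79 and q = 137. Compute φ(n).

φ(pq) = (p−1)(q−1) = 78 · 136 = 10608.

10608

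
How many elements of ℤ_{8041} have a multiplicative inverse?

Prime factorization: 8041 = 11 · 17 · 43.
φ(8041) = 8041 · (1 − 1/11) · (1 − 1/17) · (1 − 1/43)
       = 8041 · 6720/8041 = 6720.

6720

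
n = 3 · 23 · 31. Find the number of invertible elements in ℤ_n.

φ(3) = 3 − 1 = 2.
φ(23) = 23 − 1 = 22.
φ(31) = 31 − 1 = 30.
Multiply: 2 · 22 · 30 = 1320.

1320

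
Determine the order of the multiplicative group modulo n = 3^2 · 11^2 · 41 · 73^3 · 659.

φ(11446316001747) = 11446316001747 · (1 − 1/3) · (1 − 1/11) · (1 − 1/41) · (1 − 1/73) · (1 − 1/659)
       = 11446316001747 · 37900800/65088771 = 6665120985600.

6665120985600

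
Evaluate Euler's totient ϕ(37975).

25200

First factor: 37975 = 5**2 · 7**2 · 31.
φ(5^2) = 5^1·(5−1) = 5·4 = 20.
φ(7^2) = 7^1·(7−1) = 7·6 = 42.
φ(31) = 31 − 1 = 30.
Since φ is multiplicative, φ(37975) = 20 · 42 · 30 = 25200.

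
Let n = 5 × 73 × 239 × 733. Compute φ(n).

50174208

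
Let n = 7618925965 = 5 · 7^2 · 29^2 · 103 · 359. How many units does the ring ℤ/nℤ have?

φ(7618925965) = 7618925965 · (1 − 1/5) · (1 − 1/7) · (1 − 1/29) · (1 − 1/103) · (1 − 1/359)
       = 7618925965 · 24538752/37531655 = 4981366656.

4981366656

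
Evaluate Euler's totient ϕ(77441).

Prime factorization: 77441 = 7 · 13 · 23 · 37.
φ(77441) = 77441 · (1 − 1/7) · (1 − 1/13) · (1 − 1/23) · (1 − 1/37)
       = 77441 · 57024/77441 = 57024.

57024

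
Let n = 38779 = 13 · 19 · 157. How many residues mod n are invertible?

φ(38779) = 38779 · (1 − 1/13) · (1 − 1/19) · (1 − 1/157)
       = 38779 · 33696/38779 = 33696.

33696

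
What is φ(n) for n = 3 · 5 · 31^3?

φ(3) = 3 − 1 = 2.
φ(5) = 5 − 1 = 4.
φ(31^3) = 31^2·(31−1) = 961·30 = 28830.
Multiply: 2 · 4 · 28830 = 230640.

230640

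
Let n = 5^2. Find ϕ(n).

φ(25) = 25 · (1 − 1/5)
       = 25 · 4/5 = 20.

20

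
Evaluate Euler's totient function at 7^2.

42

φ(7^2) = 7^1·(7−1) = 7·6 = 42.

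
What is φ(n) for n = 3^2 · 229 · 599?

φ(3^2) = 3^1·(3−1) = 3·2 = 6.
φ(229) = 229 − 1 = 228.
φ(599) = 599 − 1 = 598.
φ(1234539) = 6 × 228 × 598 = 818064.

818064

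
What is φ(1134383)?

997920

First factor: 1134383 = 23 * 31 * 37 * 43.
φ(1134383) = 1134383 · (1 − 1/23) · (1 − 1/31) · (1 − 1/37) · (1 − 1/43)
       = 1134383 · 997920/1134383 = 997920.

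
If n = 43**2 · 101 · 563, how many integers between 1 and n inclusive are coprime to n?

φ(43^2) = 43^2 − 43^1 = 1849 − 43 = 1806.
φ(101) = 101 − 1 = 100.
φ(563) = 563 − 1 = 562.
Since φ is multiplicative, φ(105139687) = 1806 · 100 · 562 = 101497200.

101497200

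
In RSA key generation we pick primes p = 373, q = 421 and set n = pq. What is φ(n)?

φ(373) = 373 − 1 = 372.
φ(421) = 421 − 1 = 420.
Multiply: 372 · 420 = 156240.

156240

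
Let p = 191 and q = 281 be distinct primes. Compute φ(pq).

φ(53671) = 53671 · (1 − 1/191) · (1 − 1/281)
       = 53671 · 53200/53671 = 53200.

53200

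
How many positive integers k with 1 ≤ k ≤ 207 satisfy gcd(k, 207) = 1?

207 = 3**2 × 23.
φ(3^2) = 3^2 − 3^1 = 9 − 3 = 6.
φ(23) = 23 − 1 = 22.
Multiply: 6 · 22 = 132.

132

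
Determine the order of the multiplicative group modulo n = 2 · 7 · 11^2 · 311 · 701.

143220000

φ(2) = 2 − 1 = 1.
φ(7) = 7 − 1 = 6.
φ(11^2) = 11^2 − 11^1 = 121 − 11 = 110.
φ(311) = 311 − 1 = 310.
φ(701) = 701 − 1 = 700.
Since φ is multiplicative, φ(369310634) = 1 · 6 · 110 · 310 · 700 = 143220000.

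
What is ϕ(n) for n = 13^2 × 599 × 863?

φ(13^2) = 13^2 − 13^1 = 169 − 13 = 156.
φ(599) = 599 − 1 = 598.
φ(863) = 863 − 1 = 862.
Multiply: 156 · 598 · 862 = 80414256.

80414256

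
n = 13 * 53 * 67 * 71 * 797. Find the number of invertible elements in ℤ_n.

φ(2612225681) = 2612225681 · (1 − 1/13) · (1 − 1/53) · (1 − 1/67) · (1 − 1/71) · (1 − 1/797)
       = 2612225681 · 2294772480/2612225681 = 2294772480.

2294772480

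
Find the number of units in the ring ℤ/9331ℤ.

Prime factorization: 9331 = 7 * 31 * 43.
φ(9331) = 9331 · (1 − 1/7) · (1 − 1/31) · (1 − 1/43)
       = 9331 · 7560/9331 = 7560.

7560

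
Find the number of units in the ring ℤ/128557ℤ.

100800

Factor 128557: 128557 = 11 * 13 * 29 * 31.
φ(11) = 11 − 1 = 10.
φ(13) = 13 − 1 = 12.
φ(29) = 29 − 1 = 28.
φ(31) = 31 − 1 = 30.
Since φ is multiplicative, φ(128557) = 10 · 12 · 28 · 30 = 100800.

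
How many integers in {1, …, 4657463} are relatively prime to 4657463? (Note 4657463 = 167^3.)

φ(167^3) = 167^3 − 167^2 = 4657463 − 27889 = 4629574.

4629574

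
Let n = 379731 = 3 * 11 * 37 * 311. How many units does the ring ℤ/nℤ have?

223200

φ(3) = 3 − 1 = 2.
φ(11) = 11 − 1 = 10.
φ(37) = 37 − 1 = 36.
φ(311) = 311 − 1 = 310.
Since φ is multiplicative, φ(379731) = 2 · 10 · 36 · 310 = 223200.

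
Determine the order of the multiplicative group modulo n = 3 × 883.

1764

φ(3) = 3 − 1 = 2.
φ(883) = 883 − 1 = 882.
φ(2649) = 2 × 882 = 1764.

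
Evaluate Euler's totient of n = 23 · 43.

φ(989) = 989 · (1 − 1/23) · (1 − 1/43)
       = 989 · 924/989 = 924.

924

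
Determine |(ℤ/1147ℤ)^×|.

1080

1147 = 31 · 37.
φ(31) = 31 − 1 = 30.
φ(37) = 37 − 1 = 36.
Since φ is multiplicative, φ(1147) = 30 · 36 = 1080.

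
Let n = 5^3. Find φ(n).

φ(125) = 125 · (1 − 1/5)
       = 125 · 4/5 = 100.

100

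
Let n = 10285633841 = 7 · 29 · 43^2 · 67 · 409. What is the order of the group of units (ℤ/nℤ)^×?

8170170624

φ(7) = 7 − 1 = 6.
φ(29) = 29 − 1 = 28.
φ(43^2) = 43^1·(43−1) = 43·42 = 1806.
φ(67) = 67 − 1 = 66.
φ(409) = 409 − 1 = 408.
Since φ is multiplicative, φ(10285633841) = 6 · 28 · 1806 · 66 · 408 = 8170170624.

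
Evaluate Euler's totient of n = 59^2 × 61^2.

12524520

φ(59^2) = 59^2 − 59^1 = 3481 − 59 = 3422.
φ(61^2) = 61^1·(61−1) = 61·60 = 3660.
Since φ is multiplicative, φ(12952801) = 3422 · 3660 = 12524520.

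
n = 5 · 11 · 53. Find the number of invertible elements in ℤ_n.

2080

φ(2915) = 2915 · (1 − 1/5) · (1 − 1/11) · (1 − 1/53)
       = 2915 · 2080/2915 = 2080.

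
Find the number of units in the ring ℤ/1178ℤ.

540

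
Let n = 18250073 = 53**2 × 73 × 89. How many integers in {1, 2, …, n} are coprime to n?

φ(53^2) = 53^1·(53−1) = 53·52 = 2756.
φ(73) = 73 − 1 = 72.
φ(89) = 89 − 1 = 88.
Multiply: 2756 · 72 · 88 = 17462016.

17462016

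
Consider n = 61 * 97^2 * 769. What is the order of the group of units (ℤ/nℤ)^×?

429096960

φ(61) = 61 − 1 = 60.
φ(97^2) = 97^1·(97−1) = 97·96 = 9312.
φ(769) = 769 − 1 = 768.
Since φ is multiplicative, φ(441366781) = 60 · 9312 · 768 = 429096960.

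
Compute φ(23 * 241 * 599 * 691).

2178633600

φ(23) = 23 − 1 = 22.
φ(241) = 241 − 1 = 240.
φ(599) = 599 − 1 = 598.
φ(691) = 691 − 1 = 690.
Since φ is multiplicative, φ(2294297587) = 22 · 240 · 598 · 690 = 2178633600.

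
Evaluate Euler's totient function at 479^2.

228962

φ(229441) = 229441 · (1 − 1/479)
       = 229441 · 478/479 = 228962.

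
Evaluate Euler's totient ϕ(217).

217 = 7 * 31.
φ(7) = 7 − 1 = 6.
φ(31) = 31 − 1 = 30.
φ(217) = 6 × 30 = 180.

180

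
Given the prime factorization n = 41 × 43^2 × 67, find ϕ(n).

φ(41) = 41 − 1 = 40.
φ(43^2) = 43^2 − 43^1 = 1849 − 43 = 1806.
φ(67) = 67 − 1 = 66.
Since φ is multiplicative, φ(5079203) = 40 · 1806 · 66 = 4767840.

4767840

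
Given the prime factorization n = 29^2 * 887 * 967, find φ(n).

694971312

φ(721350089) = 721350089 · (1 − 1/29) · (1 − 1/887) · (1 − 1/967)
       = 721350089 · 23964528/24874141 = 694971312.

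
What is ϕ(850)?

320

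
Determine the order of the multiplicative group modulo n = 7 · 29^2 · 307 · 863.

φ(1559707667) = 1559707667 · (1 − 1/7) · (1 − 1/29) · (1 − 1/307) · (1 − 1/863)
       = 1559707667 · 44313696/53783023 = 1285097184.

1285097184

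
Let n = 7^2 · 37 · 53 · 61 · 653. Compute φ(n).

3075770880

φ(7^2) = 7^2 − 7^1 = 49 − 7 = 42.
φ(37) = 37 − 1 = 36.
φ(53) = 53 − 1 = 52.
φ(61) = 61 − 1 = 60.
φ(653) = 653 − 1 = 652.
Since φ is multiplicative, φ(3827513137) = 42 · 36 · 52 · 60 · 652 = 3075770880.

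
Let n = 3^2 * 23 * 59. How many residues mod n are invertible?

7656

φ(3^2) = 3^2 − 3^1 = 9 − 3 = 6.
φ(23) = 23 − 1 = 22.
φ(59) = 59 − 1 = 58.
Multiply: 6 · 22 · 58 = 7656.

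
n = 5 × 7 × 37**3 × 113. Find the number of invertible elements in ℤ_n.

132475392

φ(5) = 5 − 1 = 4.
φ(7) = 7 − 1 = 6.
φ(37^3) = 37^2·(37−1) = 1369·36 = 49284.
φ(113) = 113 − 1 = 112.
φ(200332615) = 4 × 6 × 49284 × 112 = 132475392.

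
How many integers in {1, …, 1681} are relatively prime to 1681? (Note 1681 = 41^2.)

1640

φ(1681) = 1681 · (1 − 1/41)
       = 1681 · 40/41 = 1640.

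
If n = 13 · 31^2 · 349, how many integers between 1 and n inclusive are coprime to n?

3883680

φ(13) = 13 − 1 = 12.
φ(31^2) = 31^1·(31−1) = 31·30 = 930.
φ(349) = 349 − 1 = 348.
Since φ is multiplicative, φ(4360057) = 12 · 930 · 348 = 3883680.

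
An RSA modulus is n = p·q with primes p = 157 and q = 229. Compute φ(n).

35568

φ(pq) = (p−1)(q−1) = 156 · 228 = 35568.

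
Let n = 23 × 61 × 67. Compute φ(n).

φ(94001) = 94001 · (1 − 1/23) · (1 − 1/61) · (1 − 1/67)
       = 94001 · 87120/94001 = 87120.

87120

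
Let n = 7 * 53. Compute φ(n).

φ(371) = 371 · (1 − 1/7) · (1 − 1/53)
       = 371 · 312/371 = 312.

312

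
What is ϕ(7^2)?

42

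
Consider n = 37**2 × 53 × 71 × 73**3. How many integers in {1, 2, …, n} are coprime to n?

φ(37^2) = 37^1·(37−1) = 37·36 = 1332.
φ(53) = 53 − 1 = 52.
φ(71) = 71 − 1 = 70.
φ(73^3) = 73^2·(73−1) = 5329·72 = 383688.
φ(2004039359299) = 1332 × 52 × 70 × 383688 = 1860303594240.

1860303594240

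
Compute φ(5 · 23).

φ(115) = 115 · (1 − 1/5) · (1 − 1/23)
       = 115 · 88/115 = 88.

88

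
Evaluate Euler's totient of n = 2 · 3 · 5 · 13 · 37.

3456

φ(14430) = 14430 · (1 − 1/2) · (1 − 1/3) · (1 − 1/5) · (1 − 1/13) · (1 − 1/37)
       = 14430 · 3456/14430 = 3456.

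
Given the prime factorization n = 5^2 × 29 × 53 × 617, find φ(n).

17937920

φ(23708225) = 23708225 · (1 − 1/5) · (1 − 1/29) · (1 − 1/53) · (1 − 1/617)
       = 23708225 · 3587584/4741645 = 17937920.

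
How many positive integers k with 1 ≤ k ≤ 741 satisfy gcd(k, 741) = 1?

Prime factorization: 741 = 3 × 13 × 19.
φ(3) = 3 − 1 = 2.
φ(13) = 13 − 1 = 12.
φ(19) = 19 − 1 = 18.
Since φ is multiplicative, φ(741) = 2 · 12 · 18 = 432.

432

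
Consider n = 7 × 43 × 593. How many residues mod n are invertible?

149184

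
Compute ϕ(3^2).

6

φ(3^2) = 3^1·(3−1) = 3·2 = 6.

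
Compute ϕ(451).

Prime factorization: 451 = 11 · 41.
φ(451) = 451 · (1 − 1/11) · (1 − 1/41)
       = 451 · 400/451 = 400.

400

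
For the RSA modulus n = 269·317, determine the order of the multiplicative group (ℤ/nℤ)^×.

84688

φ(n) = (p − 1)(q − 1) = (269−1)(317−1) = 268·316 = 84688.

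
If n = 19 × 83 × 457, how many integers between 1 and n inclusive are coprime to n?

673056

φ(19) = 19 − 1 = 18.
φ(83) = 83 − 1 = 82.
φ(457) = 457 − 1 = 456.
Since φ is multiplicative, φ(720689) = 18 · 82 · 456 = 673056.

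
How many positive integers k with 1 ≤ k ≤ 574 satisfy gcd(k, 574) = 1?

240

Factor 574: 574 = 2 × 7 × 41.
φ(574) = 574 · (1 − 1/2) · (1 − 1/7) · (1 − 1/41)
       = 574 · 240/574 = 240.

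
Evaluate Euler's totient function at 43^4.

3339294

φ(3418801) = 3418801 · (1 − 1/43)
       = 3418801 · 42/43 = 3339294.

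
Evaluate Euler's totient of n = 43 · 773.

φ(43) = 43 − 1 = 42.
φ(773) = 773 − 1 = 772.
φ(33239) = 42 × 772 = 32424.

32424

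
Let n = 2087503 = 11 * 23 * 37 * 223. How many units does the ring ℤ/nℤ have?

1758240

φ(2087503) = 2087503 · (1 − 1/11) · (1 − 1/23) · (1 − 1/37) · (1 − 1/223)
       = 2087503 · 1758240/2087503 = 1758240.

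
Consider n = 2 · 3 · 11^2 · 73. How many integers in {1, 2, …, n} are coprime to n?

φ(52998) = 52998 · (1 − 1/2) · (1 − 1/3) · (1 − 1/11) · (1 − 1/73)
       = 52998 · 1440/4818 = 15840.

15840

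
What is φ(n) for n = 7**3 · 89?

25872

φ(7^3) = 7^2·(7−1) = 49·6 = 294.
φ(89) = 89 − 1 = 88.
Multiply: 294 · 88 = 25872.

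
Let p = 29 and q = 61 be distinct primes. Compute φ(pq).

1680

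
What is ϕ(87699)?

52800

Prime factorization: 87699 = 3 * 23 * 31 * 41.
φ(87699) = 87699 · (1 − 1/3) · (1 − 1/23) · (1 − 1/31) · (1 − 1/41)
       = 87699 · 52800/87699 = 52800.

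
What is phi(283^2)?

φ(80089) = 80089 · (1 − 1/283)
       = 80089 · 282/283 = 79806.

79806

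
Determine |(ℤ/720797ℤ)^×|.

522720

Prime factorization: 720797 = 7 · 11^2 · 23 · 37.
φ(720797) = 720797 · (1 − 1/7) · (1 − 1/11) · (1 − 1/23) · (1 − 1/37)
       = 720797 · 47520/65527 = 522720.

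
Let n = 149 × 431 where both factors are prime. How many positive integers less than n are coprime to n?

63640

φ(pq) = (p−1)(q−1) = 148 · 430 = 63640.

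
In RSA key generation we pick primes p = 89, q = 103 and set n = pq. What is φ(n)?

8976

For distinct primes, φ(pq) = (p−1)(q−1) = 88 × 102 = 8976.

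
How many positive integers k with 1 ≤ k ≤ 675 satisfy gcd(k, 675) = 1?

675 = 3^3 · 5^2.
φ(675) = 675 · (1 − 1/3) · (1 − 1/5)
       = 675 · 8/15 = 360.

360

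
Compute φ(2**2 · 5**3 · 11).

2000

φ(2^2) = 2^2 − 2^1 = 4 − 2 = 2.
φ(5^3) = 5^3 − 5^2 = 125 − 25 = 100.
φ(11) = 11 − 1 = 10.
Since φ is multiplicative, φ(5500) = 2 · 100 · 10 = 2000.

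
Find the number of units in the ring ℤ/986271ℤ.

522720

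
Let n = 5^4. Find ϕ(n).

500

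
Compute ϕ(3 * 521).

φ(3) = 3 − 1 = 2.
φ(521) = 521 − 1 = 520.
Since φ is multiplicative, φ(1563) = 2 · 520 = 1040.

1040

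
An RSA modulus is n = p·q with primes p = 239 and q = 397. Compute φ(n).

94248

φ(n) = (p − 1)(q − 1) = (239−1)(397−1) = 238·396 = 94248.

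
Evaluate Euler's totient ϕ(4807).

Factor 4807: 4807 = 11 * 19 * 23.
φ(11) = 11 − 1 = 10.
φ(19) = 19 − 1 = 18.
φ(23) = 23 − 1 = 22.
Multiply: 10 · 18 · 22 = 3960.

3960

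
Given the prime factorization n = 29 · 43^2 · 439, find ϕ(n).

φ(23539619) = 23539619 · (1 − 1/29) · (1 − 1/43) · (1 − 1/439)
       = 23539619 · 515088/547433 = 22148784.

22148784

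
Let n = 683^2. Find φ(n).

465806

φ(466489) = 466489 · (1 − 1/683)
       = 466489 · 682/683 = 465806.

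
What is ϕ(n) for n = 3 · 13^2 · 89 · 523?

φ(3) = 3 − 1 = 2.
φ(13^2) = 13^2 − 13^1 = 169 − 13 = 156.
φ(89) = 89 − 1 = 88.
φ(523) = 523 − 1 = 522.
Multiply: 2 · 156 · 88 · 522 = 14332032.

14332032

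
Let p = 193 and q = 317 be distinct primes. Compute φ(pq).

φ(193) = 193 − 1 = 192.
φ(317) = 317 − 1 = 316.
Multiply: 192 · 316 = 60672.

60672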